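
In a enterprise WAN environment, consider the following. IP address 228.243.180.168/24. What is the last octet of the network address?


Given: IP = 228.243.180.168, prefix = /24
Subnet mask = 255.255.255.0
Last octet of IP: 168
Last octet of mask: 0
Network last octet = 168 AND 0 = 0

0


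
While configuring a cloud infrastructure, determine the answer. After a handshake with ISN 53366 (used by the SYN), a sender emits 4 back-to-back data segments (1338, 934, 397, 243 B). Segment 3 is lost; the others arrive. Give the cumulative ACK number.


SYN uses sequence number 53366; first data byte = ISN + 1 = 53367.
Segment 1: SEQ = 53367, len = 1338 B, covers [53367, 54704]
Segment 2: SEQ = 54705, len = 934 B, covers [54705, 55638]
Segment 3: SEQ = 55639, len = 397 B, covers [55639, 56035] [LOST]
Segment 4: SEQ = 56036, len = 243 B, covers [56036, 56278]
In-order data received: bytes [53367, 55638] (segments 1..2).
Segment 3 missing -> gap begins at byte 55639; later segments buffered out of order.
Cumulative ACK = next expected in-order byte = 53367 + 1338 + 934 = 55639

55639


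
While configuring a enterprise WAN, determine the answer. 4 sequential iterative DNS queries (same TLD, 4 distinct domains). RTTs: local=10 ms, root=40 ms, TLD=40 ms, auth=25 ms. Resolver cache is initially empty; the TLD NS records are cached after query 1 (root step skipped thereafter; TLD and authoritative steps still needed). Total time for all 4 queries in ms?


Lookup 1 (cold cache): local + root + TLD + auth = 10 + 40 + 40 + 25 = 115 ms
Lookups 2..4 (TLD NS cached -> skip root; new domain -> still ask TLD and auth): local + TLD + auth = 10 + 40 + 25 = 75 ms each
Remaining 3 lookups: 3 * 75 = 225 ms
Total = 115 + 225 = 340 ms

340


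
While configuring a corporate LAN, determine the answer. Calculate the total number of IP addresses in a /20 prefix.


Given: CIDR prefix /20
Host bits = 32 - 20 = 12
Total addresses = 2^12 = 4096

4096


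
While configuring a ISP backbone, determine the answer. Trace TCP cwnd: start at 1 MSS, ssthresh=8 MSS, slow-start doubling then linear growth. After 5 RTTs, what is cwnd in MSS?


RTT 0: cwnd = 1 MSS (initial)
RTT 1: cwnd = 2 MSS (slow start, doubled)
RTT 2: cwnd = 4 MSS (slow start, doubled)
RTT 3: cwnd = 8 MSS (slow start, doubled)
RTT 4: cwnd = 9 MSS (congestion avoidance, +1)
RTT 5: cwnd = 10 MSS (congestion avoidance, +1)

10


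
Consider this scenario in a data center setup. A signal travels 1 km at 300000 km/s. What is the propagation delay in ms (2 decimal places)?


Given: distance = 1 km, speed = 300000 km/s
Delay = distance / speed = 1 / 300000 seconds
Delay in ms = 1 * 1000 / 300000
Delay = 0.0033 ms
Rounded to 2 dp = 0.00 ms

0.00


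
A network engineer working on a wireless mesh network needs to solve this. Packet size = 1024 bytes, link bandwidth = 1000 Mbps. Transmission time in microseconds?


Given: packet = 1024 bytes, bandwidth = 1000 Mbps
Packet in bits = 1024 * 8 = 8192 bits
Bandwidth = 1000 * 10^6 = 1000000000 bps
Time = 8192 / 1000000000 seconds
Time in us = 8192 * 10^6 / 1000000000 = 8.192

8.192


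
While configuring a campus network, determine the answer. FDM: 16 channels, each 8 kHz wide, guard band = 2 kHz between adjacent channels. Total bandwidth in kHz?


Given: 16 channels, 8 kHz each, guard = 2 kHz
Channel bandwidth = 16 * 8 = 128 kHz
Guard bands = 15 gaps * 2 kHz = 30 kHz
Total = 128 + 30 = 158 kHz

158


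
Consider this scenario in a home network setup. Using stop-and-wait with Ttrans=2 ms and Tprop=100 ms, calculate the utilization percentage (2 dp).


Given: Ttrans = 2 ms, Tprop = 100 ms
RTT = 2 * Tprop = 2 * 100 = 200 ms
U = Ttrans / (Ttrans + RTT)
U = 2 / (2 + 200)
U = 2 / 202 = 0.009901
U% = 0.99%

0.99


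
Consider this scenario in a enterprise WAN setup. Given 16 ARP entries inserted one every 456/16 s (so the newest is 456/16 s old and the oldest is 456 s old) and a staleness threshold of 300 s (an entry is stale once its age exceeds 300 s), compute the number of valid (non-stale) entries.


Ages are k * 456/16 s for k = 1..16 (spacing = 28.5000 s).
Entry k is valid iff k * 456/16 <= 300 iff k <= 16 * 300 / 456 = 10.5263
n_valid = floor(10.5263) = 10
(n_stale = 16 - 10 = 6)

10


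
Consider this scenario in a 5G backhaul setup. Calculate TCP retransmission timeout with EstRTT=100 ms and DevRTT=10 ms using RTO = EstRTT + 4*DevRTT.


Given: EstRTT = 100 ms, DevRTT = 10 ms
Timeout = EstRTT + 4 * DevRTT
4 * DevRTT = 4 * 10 = 40
Timeout = 100 + 40 = 140 ms

140


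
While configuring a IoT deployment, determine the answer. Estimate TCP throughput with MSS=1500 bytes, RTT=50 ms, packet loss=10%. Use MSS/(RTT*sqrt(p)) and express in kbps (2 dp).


Given: MSS = 1500 bytes, RTT = 50 ms, loss = 10%
RTT in seconds = 50 / 1000 = 0.05
Loss rate = 10% = 0.1
sqrt(loss) = sqrt(0.1) = 0.316227766017
Throughput (bytes/s) = 1500 / (0.05 * 0.316227766017) = 94868.3298
Throughput (kbps) = 94868.3298 * 8 / 1000 = 758.946638 -> 758.95 kbps (2 dp)

758.95


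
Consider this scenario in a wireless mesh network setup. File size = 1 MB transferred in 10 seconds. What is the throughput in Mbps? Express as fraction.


Given: file = 1 MB, time = 10 s
File in Mb = 1 * 8 = 8 Mb
Throughput = 8 / 10 Mbps
Throughput = 4/5 Mbps

4/5


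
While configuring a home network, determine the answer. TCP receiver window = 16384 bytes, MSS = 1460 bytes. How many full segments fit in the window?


Given: RWND = 16384 bytes, MSS = 1460 bytes
Full segments = floor(RWND / MSS)
Full segments = floor(16384 / 1460)
Full segments = floor(11.2219) = 11

11


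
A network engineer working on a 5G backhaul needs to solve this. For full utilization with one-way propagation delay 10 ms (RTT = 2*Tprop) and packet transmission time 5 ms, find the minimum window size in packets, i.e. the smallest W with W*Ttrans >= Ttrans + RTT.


Given: Ttrans = 5 ms, RTT = 20 ms (= 2 * Tprop, Tprop = 10 ms)
Time until first ACK returns = Ttrans + RTT = 5 + 20 = 25 ms
Need W * Ttrans >= Ttrans + RTT  ->  W >= (Ttrans + RTT) / Ttrans
(Ttrans + RTT) / Ttrans = 25 / 5 = 5
W_min = ceil(5) = 5

5


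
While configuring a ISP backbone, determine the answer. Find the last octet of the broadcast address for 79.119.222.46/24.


Given: IP = 79.119.222.46, prefix = /24
Host bits = 32 - 24 = 8
Network last octet = 46 AND mask = 0
Host part size = 2^8 - 1 = 255
Broadcast last octet = 0 OR 255 = 255

255


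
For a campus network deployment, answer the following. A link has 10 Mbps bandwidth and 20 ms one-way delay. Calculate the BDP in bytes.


Given: bandwidth = 10 Mbps, delay = 20 ms
BDP in bits = 10 * 10^6 * 20 / 1000
BDP in bits = 200000
BDP in bytes = 200000 / 8 = 25000

25000


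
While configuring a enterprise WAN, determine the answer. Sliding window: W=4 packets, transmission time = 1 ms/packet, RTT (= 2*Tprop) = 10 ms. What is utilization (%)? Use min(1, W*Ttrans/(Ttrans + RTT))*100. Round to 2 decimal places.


Given: W = 4, Ttrans = 1 ms, RTT = 10 ms (= 2 * Tprop, Tprop = 5 ms)
Cycle time = Ttrans + RTT = 1 + 10 = 11 ms (first packet sent until its ACK returns)
W * Ttrans = 4 * 1 = 4 ms of sending per cycle
W * Ttrans / (Ttrans + RTT) = 4 / 11 = 0.363636
U = min(1, 0.363636) = 0.363636
U% = 36.36%

36.36


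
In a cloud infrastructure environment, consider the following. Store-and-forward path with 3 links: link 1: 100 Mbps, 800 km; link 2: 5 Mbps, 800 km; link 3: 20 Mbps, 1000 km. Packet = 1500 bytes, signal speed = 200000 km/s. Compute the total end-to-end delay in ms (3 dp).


Packet = 1500 bytes = 12000 bits. Store-and-forward: sum (t_trans + t_prop) per link.
Link 1: t_trans = 12000/(100*10^6) s = 0.1200 ms; t_prop = 800/200000 s = 4.0000 ms; subtotal = 4.1200 ms
Link 2: t_trans = 12000/(5*10^6) s = 2.4000 ms; t_prop = 800/200000 s = 4.0000 ms; subtotal = 6.4000 ms
Link 3: t_trans = 12000/(20*10^6) s = 0.6000 ms; t_prop = 1000/200000 s = 5.0000 ms; subtotal = 5.6000 ms
End-to-end = 4.1200 + 6.4000 + 5.6000 = 16.1200 ms -> 16.120 ms (3 dp)

16.120


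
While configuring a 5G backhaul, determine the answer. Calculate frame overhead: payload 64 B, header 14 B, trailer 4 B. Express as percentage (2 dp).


Given: payload = 64 B, header = 14 B, trailer = 4 B
Overhead bytes = header + trailer = 14 + 4 = 18
Total frame = payload + overhead = 64 + 18 = 82
Overhead % = 18 / 82 * 100 = 21.9512% -> 21.95% (2 dp)

21.95


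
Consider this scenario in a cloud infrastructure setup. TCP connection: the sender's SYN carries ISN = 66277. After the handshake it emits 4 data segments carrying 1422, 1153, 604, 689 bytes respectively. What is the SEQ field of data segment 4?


The SYN occupies sequence number ISN = 66277, so the first data byte is ISN + 1 = 66278.
SEQ of data segment i = (ISN + 1) + sum of payload sizes of segments 1..i-1.
Segment 1: SEQ = 66278, payload = 1422 bytes
Segment 2: SEQ = 67700, payload = 1153 bytes
Segment 3: SEQ = 68853, payload = 604 bytes
Segment 4: SEQ = 69457, payload = 689 bytes
SEQ of segment 4 = 66278 + 1422 + 1153 + 604 = 69457

69457


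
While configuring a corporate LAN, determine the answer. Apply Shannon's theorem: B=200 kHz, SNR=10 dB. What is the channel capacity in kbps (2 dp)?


Given: B = 200 kHz, SNR = 10 dB
SNR linear = 10^(10/10) = 10
1 + SNR = 11
log2(11) = 3.4594316186
C = 200 * 1000 * 3.4594316186 = 691886.3237 bps
C = 691.886324 kbps -> 691.89 kbps (2 dp)

691.89


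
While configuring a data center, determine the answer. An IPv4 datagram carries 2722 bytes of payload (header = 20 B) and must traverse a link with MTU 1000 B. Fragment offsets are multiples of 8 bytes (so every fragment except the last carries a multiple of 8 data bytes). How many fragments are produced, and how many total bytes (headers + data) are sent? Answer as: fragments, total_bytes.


Max data per non-final fragment = floor((MTU - header)/8)*8 = floor((1000 - 20)/8)*8 = floor(980/8)*8 = 976 B
Final fragment needs no 8-byte alignment: it can carry up to MTU - header = 980 B
Non-final fragments needed = ceil((payload - 980) / 976) = ceil(1742/976) = ceil(1.7848) = 2
Number of fragments = 2 + 1 = 3
Fragment sizes (data): 2 * 976 B + 770 B (last, 770 <= 980 OK)
Total bytes sent = payload + n_frags * header = 2722 + 3*20 = 2722 + 60 = 2782 B

3, 2782


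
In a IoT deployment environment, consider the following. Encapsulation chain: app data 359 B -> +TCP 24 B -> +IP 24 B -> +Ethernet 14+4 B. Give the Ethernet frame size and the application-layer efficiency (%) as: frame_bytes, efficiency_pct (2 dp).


TCP segment = 359 + 24 = 383 B
IP packet = 383 + 24 = 407 B
Ethernet frame = 407 + 14 + 4 = 425 B
Efficiency = app / frame = 359 / 425 = 0.844706 = 84.4706% -> 84.47% (2 dp)

425, 84.47


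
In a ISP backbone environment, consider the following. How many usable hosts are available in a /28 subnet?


Given: subnet mask /28
Host bits = 32 - 28 = 4
Total addresses = 2^4 = 16
Usable hosts = 16 - 2 (network + broadcast) = 14

14


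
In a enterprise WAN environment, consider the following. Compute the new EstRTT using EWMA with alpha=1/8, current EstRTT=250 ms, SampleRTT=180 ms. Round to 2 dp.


Given: EstRTT = 250 ms, SampleRTT = 180 ms, alpha = 1/8
New EstRTT = (1 - alpha) * EstRTT + alpha * SampleRTT
(7/8) * 250 = 218.75
(1/8) * 180 = 22.5
New EstRTT = 218.75 + 22.5 = 241.25 ms -> 241.25 ms (2 dp)

241.25


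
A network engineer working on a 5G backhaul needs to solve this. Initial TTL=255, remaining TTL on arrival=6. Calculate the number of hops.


Given: initial TTL = 255, received TTL = 6
Hops = initial TTL - received TTL
Hops = 255 - 6 = 249

249


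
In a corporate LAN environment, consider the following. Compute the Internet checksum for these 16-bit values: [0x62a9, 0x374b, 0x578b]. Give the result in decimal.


Given words: [0x62a9, 0x374b, 0x578b]
Step 1: Sum all words
Raw sum = 25257 + 14155 + 22411 = 61823
One's complement = ~61823 & 0xFFFF = 3712

3712


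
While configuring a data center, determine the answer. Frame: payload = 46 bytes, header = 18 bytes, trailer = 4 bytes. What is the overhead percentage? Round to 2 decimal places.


Given: payload = 46 B, header = 18 B, trailer = 4 B
Overhead bytes = header + trailer = 18 + 4 = 22
Total frame = payload + overhead = 46 + 22 = 68
Overhead % = 22 / 68 * 100 = 32.3529% -> 32.35% (2 dp)

32.35


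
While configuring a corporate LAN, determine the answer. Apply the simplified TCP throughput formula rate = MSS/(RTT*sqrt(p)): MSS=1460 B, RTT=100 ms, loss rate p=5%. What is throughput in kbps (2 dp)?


Given: MSS = 1460 bytes, RTT = 100 ms, loss = 5%
RTT in seconds = 100 / 1000 = 0.1
Loss rate = 5% = 0.05
sqrt(loss) = sqrt(0.05) = 0.223606797750
Throughput (bytes/s) = 1460 / (0.1 * 0.223606797750) = 65293.1849
Throughput (kbps) = 65293.1849 * 8 / 1000 = 522.345480 -> 522.35 kbps (2 dp)

522.35


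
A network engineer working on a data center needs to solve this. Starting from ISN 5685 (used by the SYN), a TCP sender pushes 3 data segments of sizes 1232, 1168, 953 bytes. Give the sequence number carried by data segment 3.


The SYN occupies sequence number ISN = 5685, so the first data byte is ISN + 1 = 5686.
SEQ of data segment i = (ISN + 1) + sum of payload sizes of segments 1..i-1.
Segment 1: SEQ = 5686, payload = 1232 bytes
Segment 2: SEQ = 6918, payload = 1168 bytes
Segment 3: SEQ = 8086, payload = 953 bytes
SEQ of segment 3 = 5686 + 1232 + 1168 = 8086

8086


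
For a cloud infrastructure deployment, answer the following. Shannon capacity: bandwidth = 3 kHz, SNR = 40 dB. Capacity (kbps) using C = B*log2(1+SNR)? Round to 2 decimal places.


Given: B = 3 kHz, SNR = 40 dB
SNR linear = 10^(40/10) = 10000
1 + SNR = 10001
log2(10001) = 13.2878566418
C = 3 * 1000 * 13.2878566418 = 39863.5699 bps
C = 39.863570 kbps -> 39.86 kbps (2 dp)

39.86


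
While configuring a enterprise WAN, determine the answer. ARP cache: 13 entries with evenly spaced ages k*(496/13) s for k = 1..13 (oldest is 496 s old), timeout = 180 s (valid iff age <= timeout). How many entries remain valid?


Ages are k * 496/13 s for k = 1..13 (spacing = 38.1538 s).
Entry k is valid iff k * 496/13 <= 180 iff k <= 13 * 180 / 496 = 4.7177
n_valid = floor(4.7177) = 4
(n_stale = 13 - 4 = 9)

4


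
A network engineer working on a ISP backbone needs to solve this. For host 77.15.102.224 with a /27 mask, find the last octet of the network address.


Given: IP = 77.15.102.224, prefix = /27
Subnet mask = 255.255.255.224
Last octet of IP: 224
Last octet of mask: 224
Network last octet = 224 AND 224 = 224

224


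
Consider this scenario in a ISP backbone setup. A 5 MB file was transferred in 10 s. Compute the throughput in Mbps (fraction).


Given: file = 5 MB, time = 10 s
File in Mb = 5 * 8 = 40 Mb
Throughput = 40 / 10 Mbps
Throughput = 4 Mbps

4


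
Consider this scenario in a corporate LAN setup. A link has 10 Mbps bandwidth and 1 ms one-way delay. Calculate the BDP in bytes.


Given: bandwidth = 10 Mbps, delay = 1 ms
BDP in bits = 10 * 10^6 * 1 / 1000
BDP in bits = 10000
BDP in bytes = 10000 / 8 = 1250

1250


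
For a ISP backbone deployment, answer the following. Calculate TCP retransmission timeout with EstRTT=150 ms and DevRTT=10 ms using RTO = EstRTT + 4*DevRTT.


Given: EstRTT = 150 ms, DevRTT = 10 ms
Timeout = EstRTT + 4 * DevRTT
4 * DevRTT = 4 * 10 = 40
Timeout = 150 + 40 = 190 ms

190


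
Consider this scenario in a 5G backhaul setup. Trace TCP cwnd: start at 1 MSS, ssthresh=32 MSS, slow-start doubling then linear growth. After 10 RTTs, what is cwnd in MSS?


RTT 0: cwnd = 1 MSS (initial)
RTT 1: cwnd = 2 MSS (slow start, doubled)
RTT 2: cwnd = 4 MSS (slow start, doubled)
RTT 3: cwnd = 8 MSS (slow start, doubled)
RTT 4: cwnd = 16 MSS (slow start, doubled)
RTT 5: cwnd = 32 MSS (slow start, doubled)
RTT 6: cwnd = 33 MSS (congestion avoidance, +1)
RTT 7: cwnd = 34 MSS (congestion avoidance, +1)
RTT 8: cwnd = 35 MSS (congestion avoidance, +1)
RTT 9: cwnd = 36 MSS (congestion avoidance, +1)
RTT 10: cwnd = 37 MSS (congestion avoidance, +1)

37


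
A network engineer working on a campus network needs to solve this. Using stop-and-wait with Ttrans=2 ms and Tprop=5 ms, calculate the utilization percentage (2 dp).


Given: Ttrans = 2 ms, Tprop = 5 ms
RTT = 2 * Tprop = 2 * 5 = 10 ms
U = Ttrans / (Ttrans + RTT)
U = 2 / (2 + 10)
U = 2 / 12 = 0.166667
U% = 16.67%

16.67


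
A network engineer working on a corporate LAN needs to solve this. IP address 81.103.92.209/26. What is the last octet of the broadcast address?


Given: IP = 81.103.92.209, prefix = /26
Host bits = 32 - 26 = 6
Network last octet = 209 AND mask = 192
Host part size = 2^6 - 1 = 63
Broadcast last octet = 192 OR 63 = 255

255


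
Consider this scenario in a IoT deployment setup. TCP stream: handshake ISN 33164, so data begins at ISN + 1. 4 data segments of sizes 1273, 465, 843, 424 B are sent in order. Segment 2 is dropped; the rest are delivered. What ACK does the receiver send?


SYN uses sequence number 33164; first data byte = ISN + 1 = 33165.
Segment 1: SEQ = 33165, len = 1273 B, covers [33165, 34437]
Segment 2: SEQ = 34438, len = 465 B, covers [34438, 34902] [LOST]
Segment 3: SEQ = 34903, len = 843 B, covers [34903, 35745]
Segment 4: SEQ = 35746, len = 424 B, covers [35746, 36169]
In-order data received: bytes [33165, 34437] (segments 1..1).
Segment 2 missing -> gap begins at byte 34438; later segments buffered out of order.
Cumulative ACK = next expected in-order byte = 33165 + 1273 = 34438

34438


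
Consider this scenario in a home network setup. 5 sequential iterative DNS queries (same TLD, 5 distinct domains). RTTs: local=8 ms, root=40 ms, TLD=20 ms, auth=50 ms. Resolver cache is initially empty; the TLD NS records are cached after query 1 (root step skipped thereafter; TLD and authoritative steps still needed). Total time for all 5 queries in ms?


Lookup 1 (cold cache): local + root + TLD + auth = 8 + 40 + 20 + 50 = 118 ms
Lookups 2..5 (TLD NS cached -> skip root; new domain -> still ask TLD and auth): local + TLD + auth = 8 + 20 + 50 = 78 ms each
Remaining 4 lookups: 4 * 78 = 312 ms
Total = 118 + 312 = 430 ms

430


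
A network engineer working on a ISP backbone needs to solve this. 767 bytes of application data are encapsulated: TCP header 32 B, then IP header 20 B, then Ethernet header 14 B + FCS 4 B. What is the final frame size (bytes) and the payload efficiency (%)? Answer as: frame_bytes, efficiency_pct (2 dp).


TCP segment = 767 + 32 = 799 B
IP packet = 799 + 20 = 819 B
Ethernet frame = 819 + 14 + 4 = 837 B
Efficiency = app / frame = 767 / 837 = 0.916368 = 91.6368% -> 91.64% (2 dp)

837, 91.64


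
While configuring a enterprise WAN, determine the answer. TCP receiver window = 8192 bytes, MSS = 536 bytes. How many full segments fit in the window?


Given: RWND = 8192 bytes, MSS = 536 bytes
Full segments = floor(RWND / MSS)
Full segments = floor(8192 / 536)
Full segments = floor(15.2836) = 15

15


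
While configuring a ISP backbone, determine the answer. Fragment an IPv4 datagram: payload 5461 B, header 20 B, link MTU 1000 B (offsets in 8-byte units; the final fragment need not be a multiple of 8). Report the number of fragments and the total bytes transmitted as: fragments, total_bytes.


Max data per non-final fragment = floor((MTU - header)/8)*8 = floor((1000 - 20)/8)*8 = floor(980/8)*8 = 976 B
Final fragment needs no 8-byte alignment: it can carry up to MTU - header = 980 B
Non-final fragments needed = ceil((payload - 980) / 976) = ceil(4481/976) = ceil(4.5912) = 5
Number of fragments = 5 + 1 = 6
Fragment sizes (data): 5 * 976 B + 581 B (last, 581 <= 980 OK)
Total bytes sent = payload + n_frags * header = 5461 + 6*20 = 5461 + 120 = 5581 B

6, 5581


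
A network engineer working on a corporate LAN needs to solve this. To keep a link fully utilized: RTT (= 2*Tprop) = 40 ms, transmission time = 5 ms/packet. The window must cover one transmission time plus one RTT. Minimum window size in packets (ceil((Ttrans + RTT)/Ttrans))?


Given: Ttrans = 5 ms, RTT = 40 ms (= 2 * Tprop, Tprop = 20 ms)
Time until first ACK returns = Ttrans + RTT = 5 + 40 = 45 ms
Need W * Ttrans >= Ttrans + RTT  ->  W >= (Ttrans + RTT) / Ttrans
(Ttrans + RTT) / Ttrans = 45 / 5 = 9
W_min = ceil(9) = 9

9


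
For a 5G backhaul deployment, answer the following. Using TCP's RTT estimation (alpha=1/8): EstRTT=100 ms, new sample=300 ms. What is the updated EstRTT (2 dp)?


Given: EstRTT = 100 ms, SampleRTT = 300 ms, alpha = 1/8
New EstRTT = (1 - alpha) * EstRTT + alpha * SampleRTT
(7/8) * 100 = 87.5
(1/8) * 300 = 37.5
New EstRTT = 87.5 + 37.5 = 125 ms -> 125.00 ms (2 dp)

125.00


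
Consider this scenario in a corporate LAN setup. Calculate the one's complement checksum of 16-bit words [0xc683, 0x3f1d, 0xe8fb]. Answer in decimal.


Given words: [0xc683, 0x3f1d, 0xe8fb]
Step 1: Sum all words
Raw sum = 50819 + 16157 + 59643 = 126619
Step 2: Fold carry: (61083 + 1) = 61084
One's complement = ~61084 & 0xFFFF = 4451

4451


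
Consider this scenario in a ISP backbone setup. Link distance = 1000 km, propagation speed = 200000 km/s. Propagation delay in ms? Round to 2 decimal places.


Given: distance = 1000 km, speed = 200000 km/s
Delay = distance / speed = 1000 / 200000 seconds
Delay in ms = 1000 * 1000 / 200000
Delay = 5.0000 ms
Rounded to 2 dp = 5.00 ms

5.00


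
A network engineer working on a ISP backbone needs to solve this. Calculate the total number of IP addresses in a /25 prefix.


Given: CIDR prefix /25
Host bits = 32 - 25 = 7
Total addresses = 2^7 = 128

128


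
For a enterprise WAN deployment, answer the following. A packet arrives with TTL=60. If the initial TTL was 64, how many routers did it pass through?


Given: initial TTL = 64, received TTL = 60
Hops = initial TTL - received TTL
Hops = 64 - 60 = 4

4


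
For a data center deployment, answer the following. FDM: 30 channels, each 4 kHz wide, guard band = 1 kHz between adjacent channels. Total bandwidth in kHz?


Given: 30 channels, 4 kHz each, guard = 1 kHz
Channel bandwidth = 30 * 4 = 120 kHz
Guard bands = 29 gaps * 1 kHz = 29 kHz
Total = 120 + 29 = 149 kHz

149


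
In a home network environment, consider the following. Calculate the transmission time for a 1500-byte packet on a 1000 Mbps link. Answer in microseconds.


Given: packet = 1500 bytes, bandwidth = 1000 Mbps
Packet in bits = 1500 * 8 = 12000 bits
Bandwidth = 1000 * 10^6 = 1000000000 bps
Time = 12000 / 1000000000 seconds
Time in us = 12000 * 10^6 / 1000000000 = 12

12


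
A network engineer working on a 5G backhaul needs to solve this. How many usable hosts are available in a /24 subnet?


Given: subnet mask /24
Host bits = 32 - 24 = 8
Total addresses = 2^8 = 256
Usable hosts = 256 - 2 (network + broadcast) = 254

254


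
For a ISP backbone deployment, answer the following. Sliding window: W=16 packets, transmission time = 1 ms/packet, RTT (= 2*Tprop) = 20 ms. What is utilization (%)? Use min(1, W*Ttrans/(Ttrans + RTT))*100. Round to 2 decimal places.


Given: W = 16, Ttrans = 1 ms, RTT = 20 ms (= 2 * Tprop, Tprop = 10 ms)
Cycle time = Ttrans + RTT = 1 + 20 = 21 ms (first packet sent until its ACK returns)
W * Ttrans = 16 * 1 = 16 ms of sending per cycle
W * Ttrans / (Ttrans + RTT) = 16 / 21 = 0.761905
U = min(1, 0.761905) = 0.761905
U% = 76.19%

76.19


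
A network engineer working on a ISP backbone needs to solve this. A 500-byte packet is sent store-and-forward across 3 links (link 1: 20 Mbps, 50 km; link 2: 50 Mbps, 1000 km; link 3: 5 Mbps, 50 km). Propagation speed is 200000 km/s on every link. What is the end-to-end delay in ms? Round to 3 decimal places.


Packet = 500 bytes = 4000 bits. Store-and-forward: sum (t_trans + t_prop) per link.
Link 1: t_trans = 4000/(20*10^6) s = 0.2000 ms; t_prop = 50/200000 s = 0.2500 ms; subtotal = 0.4500 ms
Link 2: t_trans = 4000/(50*10^6) s = 0.0800 ms; t_prop = 1000/200000 s = 5.0000 ms; subtotal = 5.0800 ms
Link 3: t_trans = 4000/(5*10^6) s = 0.8000 ms; t_prop = 50/200000 s = 0.2500 ms; subtotal = 1.0500 ms
End-to-end = 0.4500 + 5.0800 + 1.0500 = 6.5800 ms -> 6.580 ms (3 dp)

6.580


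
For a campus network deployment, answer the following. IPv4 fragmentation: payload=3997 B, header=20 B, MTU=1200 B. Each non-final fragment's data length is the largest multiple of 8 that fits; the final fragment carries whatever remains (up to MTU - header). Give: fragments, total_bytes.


Max data per non-final fragment = floor((MTU - header)/8)*8 = floor((1200 - 20)/8)*8 = floor(1180/8)*8 = 1176 B
Final fragment needs no 8-byte alignment: it can carry up to MTU - header = 1180 B
Non-final fragments needed = ceil((payload - 1180) / 1176) = ceil(2817/1176) = ceil(2.3954) = 3
Number of fragments = 3 + 1 = 4
Fragment sizes (data): 3 * 1176 B + 469 B (last, 469 <= 1180 OK)
Total bytes sent = payload + n_frags * header = 3997 + 4*20 = 3997 + 80 = 4077 B

4, 4077


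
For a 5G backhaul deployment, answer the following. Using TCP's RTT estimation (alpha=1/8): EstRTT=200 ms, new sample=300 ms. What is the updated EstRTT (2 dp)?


Given: EstRTT = 200 ms, SampleRTT = 300 ms, alpha = 1/8
New EstRTT = (1 - alpha) * EstRTT + alpha * SampleRTT
(7/8) * 200 = 175
(1/8) * 300 = 37.5
New EstRTT = 175 + 37.5 = 212.5 ms -> 212.50 ms (2 dp)

212.50


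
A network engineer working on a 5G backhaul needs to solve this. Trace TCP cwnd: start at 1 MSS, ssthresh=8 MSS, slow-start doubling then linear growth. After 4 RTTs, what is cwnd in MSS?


RTT 0: cwnd = 1 MSS (initial)
RTT 1: cwnd = 2 MSS (slow start, doubled)
RTT 2: cwnd = 4 MSS (slow start, doubled)
RTT 3: cwnd = 8 MSS (slow start, doubled)
RTT 4: cwnd = 9 MSS (congestion avoidance, +1)

9


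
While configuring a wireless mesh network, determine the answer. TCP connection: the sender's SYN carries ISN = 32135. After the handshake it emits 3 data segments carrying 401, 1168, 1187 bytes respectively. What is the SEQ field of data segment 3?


The SYN occupies sequence number ISN = 32135, so the first data byte is ISN + 1 = 32136.
SEQ of data segment i = (ISN + 1) + sum of payload sizes of segments 1..i-1.
Segment 1: SEQ = 32136, payload = 401 bytes
Segment 2: SEQ = 32537, payload = 1168 bytes
Segment 3: SEQ = 33705, payload = 1187 bytes
SEQ of segment 3 = 32136 + 401 + 1168 = 33705

33705


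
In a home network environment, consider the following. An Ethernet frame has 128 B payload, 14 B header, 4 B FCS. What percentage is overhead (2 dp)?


Given: payload = 128 B, header = 14 B, trailer = 4 B
Overhead bytes = header + trailer = 14 + 4 = 18
Total frame = payload + overhead = 128 + 18 = 146
Overhead % = 18 / 146 * 100 = 12.3288% -> 12.33% (2 dp)

12.33


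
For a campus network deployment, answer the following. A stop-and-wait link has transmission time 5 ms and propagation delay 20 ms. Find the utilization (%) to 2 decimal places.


Given: Ttrans = 5 ms, Tprop = 20 ms
RTT = 2 * Tprop = 2 * 20 = 40 ms
U = Ttrans / (Ttrans + RTT)
U = 5 / (5 + 40)
U = 5 / 45 = 0.111111
U% = 11.11%

11.11


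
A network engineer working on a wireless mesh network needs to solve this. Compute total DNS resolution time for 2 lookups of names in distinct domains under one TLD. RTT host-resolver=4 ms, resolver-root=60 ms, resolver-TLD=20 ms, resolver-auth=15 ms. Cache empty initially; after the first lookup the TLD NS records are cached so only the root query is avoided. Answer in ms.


Lookup 1 (cold cache): local + root + TLD + auth = 4 + 60 + 20 + 15 = 99 ms
Lookups 2..2 (TLD NS cached -> skip root; new domain -> still ask TLD and auth): local + TLD + auth = 4 + 20 + 15 = 39 ms each
Remaining 1 lookups: 1 * 39 = 39 ms
Total = 99 + 39 = 138 ms

138


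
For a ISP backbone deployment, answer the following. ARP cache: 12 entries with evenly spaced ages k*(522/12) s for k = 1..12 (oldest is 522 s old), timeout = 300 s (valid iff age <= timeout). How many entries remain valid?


Ages are k * 522/12 s for k = 1..12 (spacing = 43.5000 s).
Entry k is valid iff k * 522/12 <= 300 iff k <= 12 * 300 / 522 = 6.8966
n_valid = floor(6.8966) = 6
(n_stale = 12 - 6 = 6)

6


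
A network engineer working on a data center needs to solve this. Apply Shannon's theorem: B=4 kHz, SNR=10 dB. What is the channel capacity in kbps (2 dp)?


Given: B = 4 kHz, SNR = 10 dB
SNR linear = 10^(10/10) = 10
1 + SNR = 11
log2(11) = 3.4594316186
C = 4 * 1000 * 3.4594316186 = 13837.7265 bps
C = 13.837726 kbps -> 13.84 kbps (2 dp)

13.84


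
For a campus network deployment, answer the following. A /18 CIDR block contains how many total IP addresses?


Given: CIDR prefix /18
Host bits = 32 - 18 = 14
Total addresses = 2^14 = 16384

16384


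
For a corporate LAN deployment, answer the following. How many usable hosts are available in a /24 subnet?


Given: subnet mask /24
Host bits = 32 - 24 = 8
Total addresses = 2^8 = 256
Usable hosts = 256 - 2 (network + broadcast) = 254

254


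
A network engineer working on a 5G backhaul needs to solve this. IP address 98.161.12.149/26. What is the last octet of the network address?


Given: IP = 98.161.12.149, prefix = /26
Subnet mask = 255.255.255.192
Last octet of IP: 149
Last octet of mask: 192
Network last octet = 149 AND 192 = 128

128


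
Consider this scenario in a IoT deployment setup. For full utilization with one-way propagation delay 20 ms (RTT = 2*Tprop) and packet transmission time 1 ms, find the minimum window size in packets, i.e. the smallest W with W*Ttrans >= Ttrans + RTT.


Given: Ttrans = 1 ms, RTT = 40 ms (= 2 * Tprop, Tprop = 20 ms)
Time until first ACK returns = Ttrans + RTT = 1 + 40 = 41 ms
Need W * Ttrans >= Ttrans + RTT  ->  W >= (Ttrans + RTT) / Ttrans
(Ttrans + RTT) / Ttrans = 41 / 1 = 41
W_min = ceil(41) = 41

41


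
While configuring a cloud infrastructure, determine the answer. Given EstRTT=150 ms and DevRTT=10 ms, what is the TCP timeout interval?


Given: EstRTT = 150 ms, DevRTT = 10 ms
Timeout = EstRTT + 4 * DevRTT
4 * DevRTT = 4 * 10 = 40
Timeout = 150 + 40 = 190 ms

190


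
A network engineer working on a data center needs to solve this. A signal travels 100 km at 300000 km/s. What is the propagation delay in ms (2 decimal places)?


Given: distance = 100 km, speed = 300000 km/s
Delay = distance / speed = 100 / 300000 seconds
Delay in ms = 100 * 1000 / 300000
Delay = 0.3333 ms
Rounded to 2 dp = 0.33 ms

0.33


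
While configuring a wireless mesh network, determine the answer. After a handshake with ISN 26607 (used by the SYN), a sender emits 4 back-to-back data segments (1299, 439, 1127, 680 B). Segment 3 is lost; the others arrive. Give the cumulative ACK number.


SYN uses sequence number 26607; first data byte = ISN + 1 = 26608.
Segment 1: SEQ = 26608, len = 1299 B, covers [26608, 27906]
Segment 2: SEQ = 27907, len = 439 B, covers [27907, 28345]
Segment 3: SEQ = 28346, len = 1127 B, covers [28346, 29472] [LOST]
Segment 4: SEQ = 29473, len = 680 B, covers [29473, 30152]
In-order data received: bytes [26608, 28345] (segments 1..2).
Segment 3 missing -> gap begins at byte 28346; later segments buffered out of order.
Cumulative ACK = next expected in-order byte = 26608 + 1299 + 439 = 28346

28346


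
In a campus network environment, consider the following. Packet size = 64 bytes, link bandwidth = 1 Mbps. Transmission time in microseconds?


Given: packet = 64 bytes, bandwidth = 1 Mbps
Packet in bits = 64 * 8 = 512 bits
Bandwidth = 1 * 10^6 = 1000000 bps
Time = 512 / 1000000 seconds
Time in us = 512 * 10^6 / 1000000 = 512

512


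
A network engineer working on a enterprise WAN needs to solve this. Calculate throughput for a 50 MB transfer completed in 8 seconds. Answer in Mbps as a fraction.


Given: file = 50 MB, time = 8 s
File in Mb = 50 * 8 = 400 Mb
Throughput = 400 / 8 Mbps
Throughput = 50 Mbps

50


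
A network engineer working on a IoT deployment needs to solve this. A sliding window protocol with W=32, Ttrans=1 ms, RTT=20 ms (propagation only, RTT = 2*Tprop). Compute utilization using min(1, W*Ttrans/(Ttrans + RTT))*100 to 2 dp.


Given: W = 32, Ttrans = 1 ms, RTT = 20 ms (= 2 * Tprop, Tprop = 10 ms)
Cycle time = Ttrans + RTT = 1 + 20 = 21 ms (first packet sent until its ACK returns)
W * Ttrans = 32 * 1 = 32 ms of sending per cycle
W * Ttrans / (Ttrans + RTT) = 32 / 21 = 1.523810
U = min(1, 1.523810) = 1.000000
U% = 100.00%

100.00


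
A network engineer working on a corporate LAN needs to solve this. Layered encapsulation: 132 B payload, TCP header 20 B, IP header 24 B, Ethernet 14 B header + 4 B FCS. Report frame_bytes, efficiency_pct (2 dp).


TCP segment = 132 + 20 = 152 B
IP packet = 152 + 24 = 176 B
Ethernet frame = 176 + 14 + 4 = 194 B
Efficiency = app / frame = 132 / 194 = 0.680412 = 68.0412% -> 68.04% (2 dp)

194, 68.04


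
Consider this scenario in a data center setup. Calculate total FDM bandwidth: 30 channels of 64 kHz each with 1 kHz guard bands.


Given: 30 channels, 64 kHz each, guard = 1 kHz
Channel bandwidth = 30 * 64 = 1920 kHz
Guard bands = 29 gaps * 1 kHz = 29 kHz
Total = 1920 + 29 = 1949 kHz

1949


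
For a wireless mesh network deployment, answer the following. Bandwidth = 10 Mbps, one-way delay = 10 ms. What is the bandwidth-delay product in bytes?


Given: bandwidth = 10 Mbps, delay = 10 ms
BDP in bits = 10 * 10^6 * 10 / 1000
BDP in bits = 100000
BDP in bytes = 100000 / 8 = 12500

12500


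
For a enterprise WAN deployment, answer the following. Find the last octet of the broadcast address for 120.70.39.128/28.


Given: IP = 120.70.39.128, prefix = /28
Host bits = 32 - 28 = 4
Network last octet = 128 AND mask = 128
Host part size = 2^4 - 1 = 15
Broadcast last octet = 128 OR 15 = 143

143


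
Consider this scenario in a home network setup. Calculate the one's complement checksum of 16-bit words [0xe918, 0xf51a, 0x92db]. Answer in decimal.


Given words: [0xe918, 0xf51a, 0x92db]
Step 1: Sum all words
Raw sum = 59672 + 62746 + 37595 = 160013
Step 2: Fold carry: (28941 + 2) = 28943
One's complement = ~28943 & 0xFFFF = 36592

36592


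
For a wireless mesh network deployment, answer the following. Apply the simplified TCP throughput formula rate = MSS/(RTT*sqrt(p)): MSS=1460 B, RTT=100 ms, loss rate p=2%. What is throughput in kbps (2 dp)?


Given: MSS = 1460 bytes, RTT = 100 ms, loss = 2%
RTT in seconds = 100 / 1000 = 0.1
Loss rate = 2% = 0.02
sqrt(loss) = sqrt(0.02) = 0.141421356237
Throughput (bytes/s) = 1460 / (0.1 * 0.141421356237) = 103237.5901
Throughput (kbps) = 103237.5901 * 8 / 1000 = 825.900720 -> 825.90 kbps (2 dp)

825.90


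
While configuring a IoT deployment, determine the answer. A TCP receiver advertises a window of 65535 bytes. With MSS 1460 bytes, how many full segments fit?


Given: RWND = 65535 bytes, MSS = 1460 bytes
Full segments = floor(RWND / MSS)
Full segments = floor(65535 / 1460)
Full segments = floor(44.887) = 44

44


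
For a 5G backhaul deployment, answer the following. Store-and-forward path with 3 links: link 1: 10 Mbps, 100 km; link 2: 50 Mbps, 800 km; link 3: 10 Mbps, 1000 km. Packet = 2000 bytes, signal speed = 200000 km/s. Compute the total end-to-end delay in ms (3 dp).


Packet = 2000 bytes = 16000 bits. Store-and-forward: sum (t_trans + t_prop) per link.
Link 1: t_trans = 16000/(10*10^6) s = 1.6000 ms; t_prop = 100/200000 s = 0.5000 ms; subtotal = 2.1000 ms
Link 2: t_trans = 16000/(50*10^6) s = 0.3200 ms; t_prop = 800/200000 s = 4.0000 ms; subtotal = 4.3200 ms
Link 3: t_trans = 16000/(10*10^6) s = 1.6000 ms; t_prop = 1000/200000 s = 5.0000 ms; subtotal = 6.6000 ms
End-to-end = 2.1000 + 4.3200 + 6.6000 = 13.0200 ms -> 13.020 ms (3 dp)

13.020


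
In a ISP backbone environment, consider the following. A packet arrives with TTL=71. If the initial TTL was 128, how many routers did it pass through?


Given: initial TTL = 128, received TTL = 71
Hops = initial TTL - received TTL
Hops = 128 - 71 = 57

57


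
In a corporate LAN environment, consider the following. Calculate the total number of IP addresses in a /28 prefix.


Given: CIDR prefix /28
Host bits = 32 - 28 = 4
Total addresses = 2^4 = 16

16


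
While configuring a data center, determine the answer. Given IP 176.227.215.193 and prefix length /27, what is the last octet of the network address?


Given: IP = 176.227.215.193, prefix = /27
Subnet mask = 255.255.255.224
Last octet of IP: 193
Last octet of mask: 224
Network last octet = 193 AND 224 = 192

192


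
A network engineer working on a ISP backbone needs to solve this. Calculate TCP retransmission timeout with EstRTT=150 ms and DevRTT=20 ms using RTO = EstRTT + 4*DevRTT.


Given: EstRTT = 150 ms, DevRTT = 20 ms
Timeout = EstRTT + 4 * DevRTT
4 * DevRTT = 4 * 20 = 80
Timeout = 150 + 80 = 230 ms

230


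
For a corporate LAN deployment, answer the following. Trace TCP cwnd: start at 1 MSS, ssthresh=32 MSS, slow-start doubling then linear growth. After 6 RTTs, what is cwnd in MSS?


RTT 0: cwnd = 1 MSS (initial)
RTT 1: cwnd = 2 MSS (slow start, doubled)
RTT 2: cwnd = 4 MSS (slow start, doubled)
RTT 3: cwnd = 8 MSS (slow start, doubled)
RTT 4: cwnd = 16 MSS (slow start, doubled)
RTT 5: cwnd = 32 MSS (slow start, doubled)
RTT 6: cwnd = 33 MSS (congestion avoidance, +1)

33


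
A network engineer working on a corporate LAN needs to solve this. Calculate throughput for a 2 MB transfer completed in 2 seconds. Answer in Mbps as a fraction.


Given: file = 2 MB, time = 2 s
File in Mb = 2 * 8 = 16 Mb
Throughput = 16 / 2 Mbps
Throughput = 8 Mbps

8


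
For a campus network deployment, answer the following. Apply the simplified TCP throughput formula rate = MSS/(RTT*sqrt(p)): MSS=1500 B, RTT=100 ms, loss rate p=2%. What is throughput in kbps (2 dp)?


Given: MSS = 1500 bytes, RTT = 100 ms, loss = 2%
RTT in seconds = 100 / 1000 = 0.1
Loss rate = 2% = 0.02
sqrt(loss) = sqrt(0.02) = 0.141421356237
Throughput (bytes/s) = 1500 / (0.1 * 0.141421356237) = 106066.0172
Throughput (kbps) = 106066.0172 * 8 / 1000 = 848.528137 -> 848.53 kbps (2 dp)

848.53


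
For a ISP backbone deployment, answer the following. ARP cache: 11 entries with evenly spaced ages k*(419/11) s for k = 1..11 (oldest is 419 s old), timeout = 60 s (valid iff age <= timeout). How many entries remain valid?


Ages are k * 419/11 s for k = 1..11 (spacing = 38.0909 s).
Entry k is valid iff k * 419/11 <= 60 iff k <= 11 * 60 / 419 = 1.5752
n_valid = floor(1.5752) = 1
(n_stale = 11 - 1 = 10)

1


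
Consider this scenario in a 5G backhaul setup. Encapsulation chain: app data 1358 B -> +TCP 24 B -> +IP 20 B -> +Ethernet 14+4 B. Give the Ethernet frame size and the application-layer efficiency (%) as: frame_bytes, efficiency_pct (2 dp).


TCP segment = 1358 + 24 = 1382 B
IP packet = 1382 + 20 = 1402 B
Ethernet frame = 1402 + 14 + 4 = 1420 B
Efficiency = app / frame = 1358 / 1420 = 0.956338 = 95.6338% -> 95.63% (2 dp)

1420, 95.63


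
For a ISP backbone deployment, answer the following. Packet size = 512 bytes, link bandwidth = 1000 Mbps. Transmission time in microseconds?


Given: packet = 512 bytes, bandwidth = 1000 Mbps
Packet in bits = 512 * 8 = 4096 bits
Bandwidth = 1000 * 10^6 = 1000000000 bps
Time = 4096 / 1000000000 seconds
Time in us = 4096 * 10^6 / 1000000000 = 4.096

4.096


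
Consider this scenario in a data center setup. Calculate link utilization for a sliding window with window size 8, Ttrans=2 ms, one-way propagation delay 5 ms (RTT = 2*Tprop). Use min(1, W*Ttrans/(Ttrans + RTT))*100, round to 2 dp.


Given: W = 8, Ttrans = 2 ms, RTT = 10 ms (= 2 * Tprop, Tprop = 5 ms)
Cycle time = Ttrans + RTT = 2 + 10 = 12 ms (first packet sent until its ACK returns)
W * Ttrans = 8 * 2 = 16 ms of sending per cycle
W * Ttrans / (Ttrans + RTT) = 16 / 12 = 1.333333
U = min(1, 1.333333) = 1.000000
U% = 100.00%

100.00


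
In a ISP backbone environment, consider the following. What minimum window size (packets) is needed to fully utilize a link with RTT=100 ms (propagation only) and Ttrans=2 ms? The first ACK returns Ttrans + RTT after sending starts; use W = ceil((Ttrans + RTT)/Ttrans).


Given: Ttrans = 2 ms, RTT = 100 ms (= 2 * Tprop, Tprop = 50 ms)
Time until first ACK returns = Ttrans + RTT = 2 + 100 = 102 ms
Need W * Ttrans >= Ttrans + RTT  ->  W >= (Ttrans + RTT) / Ttrans
(Ttrans + RTT) / Ttrans = 102 / 2 = 51
W_min = ceil(51) = 51

51
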